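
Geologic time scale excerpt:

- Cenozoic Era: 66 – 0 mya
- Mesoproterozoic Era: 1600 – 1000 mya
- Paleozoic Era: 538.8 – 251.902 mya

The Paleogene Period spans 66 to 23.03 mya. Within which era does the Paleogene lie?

The Paleogene (66–23.03 Ma) lies entirely within 66–0 Ma, the Cenozoic Era.

Cenozoic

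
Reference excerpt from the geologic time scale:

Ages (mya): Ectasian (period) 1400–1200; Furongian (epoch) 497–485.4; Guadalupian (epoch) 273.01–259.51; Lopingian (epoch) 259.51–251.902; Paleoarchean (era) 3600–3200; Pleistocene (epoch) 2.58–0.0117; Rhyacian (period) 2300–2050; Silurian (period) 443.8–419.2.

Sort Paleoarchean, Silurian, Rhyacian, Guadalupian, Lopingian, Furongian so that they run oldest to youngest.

Paleoarchean, Rhyacian, Furongian, Silurian, Guadalupian, Lopingian

Sorting by start age (descending Ma, since larger Ma = older): Paleoarchean began 3600, Rhyacian began 2300, Furongian began 497, Silurian began 443.8, Guadalupian began 273.01, Lopingian began 259.51.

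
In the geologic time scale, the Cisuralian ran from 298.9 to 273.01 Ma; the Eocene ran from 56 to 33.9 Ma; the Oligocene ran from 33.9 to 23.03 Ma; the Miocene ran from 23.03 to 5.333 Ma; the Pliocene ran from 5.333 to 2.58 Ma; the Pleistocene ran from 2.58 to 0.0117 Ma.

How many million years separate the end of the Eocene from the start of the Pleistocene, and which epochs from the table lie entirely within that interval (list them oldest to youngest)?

End of Eocene = 33.9 Ma; start of Pleistocene = 2.58 Ma.
Gap = 33.9 − 2.58 = 31.32 Myr.
Epochs wholly inside 33.9–2.58 Ma: Oligocene (33.9–23.03), Miocene (23.03–5.333), Pliocene (5.333–2.58).

31.32 million years; Oligocene, Miocene, Pliocene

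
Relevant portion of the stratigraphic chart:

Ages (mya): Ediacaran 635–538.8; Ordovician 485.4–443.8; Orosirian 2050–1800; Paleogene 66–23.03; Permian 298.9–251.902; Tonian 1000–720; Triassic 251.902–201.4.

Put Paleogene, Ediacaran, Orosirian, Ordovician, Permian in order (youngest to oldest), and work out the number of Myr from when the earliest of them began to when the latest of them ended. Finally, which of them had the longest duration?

Start ages (Ma): Orosirian 2050, Ediacaran 635, Ordovician 485.4, Permian 298.9, Paleogene 66.
Ordered youngest to oldest: Paleogene, Permian, Ordovician, Ediacaran, Orosirian.
Span = 2050 − 23.03 = 2026.97 Myr.
Durations: Orosirian 250, Ordovician 41.6, Paleogene 42.97, Permian 46.998, Ediacaran 96.2 → longest is Orosirian (250 Myr).

Paleogene, Permian, Ordovician, Ediacaran, Orosirian; total span 2026.97 Myr; longest is Orosirian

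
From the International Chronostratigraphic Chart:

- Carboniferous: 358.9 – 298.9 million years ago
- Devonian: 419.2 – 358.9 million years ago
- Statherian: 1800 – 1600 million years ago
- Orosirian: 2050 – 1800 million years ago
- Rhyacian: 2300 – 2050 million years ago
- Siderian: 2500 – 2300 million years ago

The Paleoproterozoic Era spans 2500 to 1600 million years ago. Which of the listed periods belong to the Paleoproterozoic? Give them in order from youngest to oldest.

Periods with both bounds inside 2500–1600 Ma: Statherian (1800–1600), Orosirian (2050–1800), Rhyacian (2300–2050), Siderian (2500–2300).

Statherian, Orosirian, Rhyacian, Siderian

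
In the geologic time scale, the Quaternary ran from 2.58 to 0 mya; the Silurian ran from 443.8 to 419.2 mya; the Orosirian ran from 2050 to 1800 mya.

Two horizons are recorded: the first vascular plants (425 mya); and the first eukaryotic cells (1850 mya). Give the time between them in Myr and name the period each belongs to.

Elapsed time: 1850 − 425 = 1425 Myr.
425 Ma lies within 443.8–419.2 Ma: Silurian.
1850 Ma lies within 2050–1800 Ma: Orosirian.

1425 million years apart; the first in the Silurian, the second in the Orosirian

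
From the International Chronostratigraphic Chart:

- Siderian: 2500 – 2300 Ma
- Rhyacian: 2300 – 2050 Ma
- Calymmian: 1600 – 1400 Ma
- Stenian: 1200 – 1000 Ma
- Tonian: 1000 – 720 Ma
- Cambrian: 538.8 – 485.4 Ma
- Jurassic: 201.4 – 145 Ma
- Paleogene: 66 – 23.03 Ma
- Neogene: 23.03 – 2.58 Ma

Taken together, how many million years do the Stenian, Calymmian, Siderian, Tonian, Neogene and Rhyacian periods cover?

Each duration: Stenian = 200; Calymmian = 200; Siderian = 200; Tonian = 280; Neogene = 20.45; Rhyacian = 250.
Sum: 200 + 200 + 200 + 280 + 20.45 + 250 = 1150.45 Myr.

1150.45 million years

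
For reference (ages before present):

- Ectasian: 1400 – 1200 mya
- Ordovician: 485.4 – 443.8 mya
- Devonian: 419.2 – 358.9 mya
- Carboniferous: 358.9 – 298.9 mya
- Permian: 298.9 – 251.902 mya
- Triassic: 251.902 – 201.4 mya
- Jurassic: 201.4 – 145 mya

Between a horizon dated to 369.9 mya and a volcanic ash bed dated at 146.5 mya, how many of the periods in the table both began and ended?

3

The older date is 369.9 Ma and the younger is 146.5 Ma.
Periods with start < 369.9 and end > 146.5 Ma: Carboniferous (358.9–298.9), Permian (298.9–251.902), Triassic (251.902–201.4).
That is 3 complete periods.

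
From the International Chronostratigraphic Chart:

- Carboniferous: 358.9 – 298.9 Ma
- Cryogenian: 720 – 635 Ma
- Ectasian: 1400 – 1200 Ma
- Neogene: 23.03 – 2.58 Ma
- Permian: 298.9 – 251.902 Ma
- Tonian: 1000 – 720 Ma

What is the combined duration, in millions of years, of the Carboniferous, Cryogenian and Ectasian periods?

345 million years

Duration is start − end for each: (358.9 − 298.9) + (720 − 635) + (1400 − 1200).
That is 60 + 85 + 200, which totals 345 million years.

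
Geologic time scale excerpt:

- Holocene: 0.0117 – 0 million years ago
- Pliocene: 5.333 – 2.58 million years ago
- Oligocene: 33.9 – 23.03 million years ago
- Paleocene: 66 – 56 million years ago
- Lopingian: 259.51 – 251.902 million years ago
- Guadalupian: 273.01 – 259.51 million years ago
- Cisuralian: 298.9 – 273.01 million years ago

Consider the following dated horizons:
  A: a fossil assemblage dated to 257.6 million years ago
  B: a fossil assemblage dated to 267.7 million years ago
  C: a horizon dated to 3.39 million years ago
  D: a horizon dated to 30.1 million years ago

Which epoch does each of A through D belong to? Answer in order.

A — Lopingian; B — Guadalupian; C — Pliocene; D — Oligocene

Match each age against the start–end ranges in the excerpt: A = 257.6 Ma → Lopingian (259.51–251.902); B = 267.7 Ma → Guadalupian (273.01–259.51); C = 3.39 Ma → Pliocene (5.333–2.58); D = 30.1 Ma → Oligocene (33.9–23.03).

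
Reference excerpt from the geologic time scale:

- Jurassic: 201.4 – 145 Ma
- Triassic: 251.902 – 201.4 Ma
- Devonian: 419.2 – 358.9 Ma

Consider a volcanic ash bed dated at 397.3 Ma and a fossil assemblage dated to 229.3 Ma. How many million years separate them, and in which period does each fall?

168 million years apart; the first in the Devonian, the second in the Triassic

Elapsed time: 397.3 − 229.3 = 168 Myr.
397.3 Ma lies within 419.2–358.9 Ma: Devonian.
229.3 Ma lies within 251.902–201.4 Ma: Triassic.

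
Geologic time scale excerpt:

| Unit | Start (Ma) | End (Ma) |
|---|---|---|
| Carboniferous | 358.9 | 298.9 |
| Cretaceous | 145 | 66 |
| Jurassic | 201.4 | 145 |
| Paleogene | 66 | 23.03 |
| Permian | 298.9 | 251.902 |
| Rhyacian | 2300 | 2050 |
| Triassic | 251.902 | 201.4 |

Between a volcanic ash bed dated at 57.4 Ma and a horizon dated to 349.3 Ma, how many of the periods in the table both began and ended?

The older date is 349.3 Ma and the younger is 57.4 Ma.
Periods with start < 349.3 and end > 57.4 Ma: Permian (298.9–251.902), Triassic (251.902–201.4), Jurassic (201.4–145), Cretaceous (145–66).
That is 4 complete periods.

4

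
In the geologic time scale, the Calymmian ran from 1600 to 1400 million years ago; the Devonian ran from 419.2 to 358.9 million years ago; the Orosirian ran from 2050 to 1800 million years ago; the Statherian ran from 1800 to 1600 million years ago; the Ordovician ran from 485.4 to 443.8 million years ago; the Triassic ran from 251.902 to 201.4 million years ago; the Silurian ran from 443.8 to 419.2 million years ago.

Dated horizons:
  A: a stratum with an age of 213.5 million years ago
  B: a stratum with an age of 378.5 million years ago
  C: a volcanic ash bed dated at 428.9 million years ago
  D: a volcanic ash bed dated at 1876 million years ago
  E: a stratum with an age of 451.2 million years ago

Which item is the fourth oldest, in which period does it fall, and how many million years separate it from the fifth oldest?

Larger Ma means older, so oldest first: D 1876 > E 451.2 > C 428.9 > B 378.5 > A 213.5.
Counting 4 along gives B (378.5 Ma); the excerpt puts that inside the Devonian, 419.2–358.9 Ma.
Next in line is A (213.5 Ma), and 378.5 − 213.5 = 165 Myr.

B, in the Devonian; 165 million years to A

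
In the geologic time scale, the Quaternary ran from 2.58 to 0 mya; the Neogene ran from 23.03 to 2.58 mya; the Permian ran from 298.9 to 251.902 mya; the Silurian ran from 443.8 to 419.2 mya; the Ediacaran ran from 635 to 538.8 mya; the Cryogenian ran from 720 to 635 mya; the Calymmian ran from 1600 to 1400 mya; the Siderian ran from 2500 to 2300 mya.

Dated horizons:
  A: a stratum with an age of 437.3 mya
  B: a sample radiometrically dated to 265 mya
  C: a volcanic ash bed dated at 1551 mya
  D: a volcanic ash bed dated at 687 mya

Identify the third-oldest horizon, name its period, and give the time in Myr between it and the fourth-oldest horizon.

Sorted oldest-first by Ma: C (1551), D (687), A (437.3), B (265).
The third oldest is A at 437.3 Ma, which lies in 443.8–419.2 Ma: the Silurian.
The fourth oldest is B at 265 Ma; separation = |437.3 − 265| = 172.3 Myr.

A, in the Silurian; 172.3 million years to B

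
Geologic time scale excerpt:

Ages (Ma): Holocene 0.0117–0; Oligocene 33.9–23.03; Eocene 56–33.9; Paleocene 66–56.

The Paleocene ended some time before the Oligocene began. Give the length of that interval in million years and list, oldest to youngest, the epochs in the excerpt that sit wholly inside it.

22.1 million years; Eocene

End of Paleocene = 56 Ma; start of Oligocene = 33.9 Ma.
Gap = 56 − 33.9 = 22.1 Myr.
Epochs wholly inside 56–33.9 Ma: Eocene (56–33.9).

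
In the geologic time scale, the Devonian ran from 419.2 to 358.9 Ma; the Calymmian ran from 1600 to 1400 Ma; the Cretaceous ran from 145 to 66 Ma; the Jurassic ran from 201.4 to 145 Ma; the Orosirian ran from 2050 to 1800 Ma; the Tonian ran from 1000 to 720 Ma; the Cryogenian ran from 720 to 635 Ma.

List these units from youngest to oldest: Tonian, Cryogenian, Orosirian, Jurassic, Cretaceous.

Sorting by start age (ascending Ma, since larger Ma = older): Cretaceous start 145, Jurassic start 201.4, Cryogenian start 720, Tonian start 1000, Orosirian start 2050.

Cretaceous, Jurassic, Cryogenian, Tonian, Orosirian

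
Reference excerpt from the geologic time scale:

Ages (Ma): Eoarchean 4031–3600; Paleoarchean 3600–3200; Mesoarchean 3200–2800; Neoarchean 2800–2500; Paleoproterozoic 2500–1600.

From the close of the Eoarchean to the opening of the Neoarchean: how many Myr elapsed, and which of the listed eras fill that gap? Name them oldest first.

The Eoarchean closes at 3600 Ma and the Neoarchean opens at 2800 Ma, so the interval is 3600 − 2800 = 800 Myr.
An era fits inside if it starts at or after 3600 Ma and ends at or before 2800 Ma; oldest first that gives Paleoarchean, Mesoarchean.

800 million years; Paleoarchean, Mesoarchean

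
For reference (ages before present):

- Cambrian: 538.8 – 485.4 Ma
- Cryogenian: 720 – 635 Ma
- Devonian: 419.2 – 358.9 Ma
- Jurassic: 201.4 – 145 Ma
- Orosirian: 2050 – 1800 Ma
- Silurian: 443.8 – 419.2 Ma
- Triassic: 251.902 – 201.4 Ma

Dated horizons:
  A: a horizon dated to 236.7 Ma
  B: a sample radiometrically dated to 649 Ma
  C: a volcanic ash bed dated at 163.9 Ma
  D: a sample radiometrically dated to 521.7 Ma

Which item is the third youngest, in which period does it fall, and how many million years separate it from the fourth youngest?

Sorted youngest-first by Ma: C (163.9), A (236.7), D (521.7), B (649).
The third youngest is D at 521.7 Ma, which lies in 538.8–485.4 Ma: the Cambrian.
The fourth youngest is B at 649 Ma; separation = |521.7 − 649| = 127.3 Myr.

D, in the Cambrian; 127.3 million years to B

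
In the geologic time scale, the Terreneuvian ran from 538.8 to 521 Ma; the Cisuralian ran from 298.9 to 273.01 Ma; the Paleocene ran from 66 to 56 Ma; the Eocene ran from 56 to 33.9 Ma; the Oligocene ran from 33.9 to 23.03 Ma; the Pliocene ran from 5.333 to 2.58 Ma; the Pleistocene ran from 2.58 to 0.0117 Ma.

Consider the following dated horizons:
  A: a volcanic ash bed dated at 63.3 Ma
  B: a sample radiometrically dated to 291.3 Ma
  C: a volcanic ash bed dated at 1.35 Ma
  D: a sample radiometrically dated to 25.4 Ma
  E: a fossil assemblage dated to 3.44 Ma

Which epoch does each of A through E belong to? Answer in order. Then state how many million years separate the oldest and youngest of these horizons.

Match each age against the start–end ranges in the excerpt: A = 63.3 Ma → Paleocene (66–56); B = 291.3 Ma → Cisuralian (298.9–273.01); C = 1.35 Ma → Pleistocene (2.58–0.0117); D = 25.4 Ma → Oligocene (33.9–23.03); E = 3.44 Ma → Pliocene (5.333–2.58).
The largest age is 291.3 Ma and the smallest is 1.35 Ma; their difference is 289.95 Myr.

A — Paleocene; B — Cisuralian; C — Pleistocene; D — Oligocene; E — Pliocene; span 289.95 million years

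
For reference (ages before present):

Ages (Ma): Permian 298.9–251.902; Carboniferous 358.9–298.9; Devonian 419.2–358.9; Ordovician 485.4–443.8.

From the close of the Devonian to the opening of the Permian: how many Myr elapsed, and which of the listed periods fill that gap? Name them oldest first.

End of Devonian = 358.9 Ma; start of Permian = 298.9 Ma.
Gap = 358.9 − 298.9 = 60 Myr.
Periods wholly inside 358.9–298.9 Ma: Carboniferous (358.9–298.9).

60 million years; Carboniferous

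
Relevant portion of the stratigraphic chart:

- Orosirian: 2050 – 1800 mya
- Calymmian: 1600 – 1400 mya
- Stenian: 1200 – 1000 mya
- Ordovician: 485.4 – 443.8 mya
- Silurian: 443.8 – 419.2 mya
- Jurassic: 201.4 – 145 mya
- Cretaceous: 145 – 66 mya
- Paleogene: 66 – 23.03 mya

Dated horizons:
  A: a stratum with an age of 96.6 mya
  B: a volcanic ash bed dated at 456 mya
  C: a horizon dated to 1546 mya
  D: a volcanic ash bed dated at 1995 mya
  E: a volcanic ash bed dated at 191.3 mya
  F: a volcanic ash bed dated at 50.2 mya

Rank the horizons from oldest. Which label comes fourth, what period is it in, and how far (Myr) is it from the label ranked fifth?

E, in the Jurassic; 94.7 million years to A

Larger Ma means older, so oldest first: D 1995 > C 1546 > B 456 > E 191.3 > A 96.6 > F 50.2.
Counting 4 along gives E (191.3 Ma); the excerpt puts that inside the Jurassic, 201.4–145 Ma.
Next in line is A (96.6 Ma), and 191.3 − 96.6 = 94.7 Myr.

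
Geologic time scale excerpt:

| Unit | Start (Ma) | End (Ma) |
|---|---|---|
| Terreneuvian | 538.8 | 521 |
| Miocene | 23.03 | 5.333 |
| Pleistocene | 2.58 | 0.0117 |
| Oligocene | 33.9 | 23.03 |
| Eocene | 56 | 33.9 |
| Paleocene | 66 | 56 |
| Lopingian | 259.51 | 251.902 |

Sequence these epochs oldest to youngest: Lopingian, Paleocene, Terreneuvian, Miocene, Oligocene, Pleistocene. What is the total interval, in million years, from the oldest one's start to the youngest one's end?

Terreneuvian → Lopingian → Paleocene → Oligocene → Miocene → Pleistocene; total span 538.7883 Myr

From the excerpt: Lopingian 259.51–251.902; Paleocene 66–56; Terreneuvian 538.8–521; Miocene 23.03–5.333; Oligocene 33.9–23.03; Pleistocene 2.58–0.0117 (Ma).
Larger Ma is earlier, so the oldest is Terreneuvian and the youngest is Pleistocene; oldest to youngest: Terreneuvian, Lopingian, Paleocene, Oligocene, Miocene, Pleistocene.
Oldest start 538.8 minus youngest end 0.0117 gives 538.7883 Myr overall.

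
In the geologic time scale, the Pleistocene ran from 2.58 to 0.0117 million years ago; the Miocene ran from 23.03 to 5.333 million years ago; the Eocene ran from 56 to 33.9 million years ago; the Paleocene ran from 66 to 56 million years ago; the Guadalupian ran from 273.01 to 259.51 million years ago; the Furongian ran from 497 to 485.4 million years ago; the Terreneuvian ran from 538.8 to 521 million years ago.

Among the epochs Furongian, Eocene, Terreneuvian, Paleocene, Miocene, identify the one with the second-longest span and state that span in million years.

Start − end for each: Furongian 497 − 485.4 = 11.6; Eocene 56 − 33.9 = 22.1; Terreneuvian 538.8 − 521 = 17.8; Paleocene 66 − 56 = 10; Miocene 23.03 − 5.333 = 17.697.
Ranking these from longest: Eocene > Terreneuvian > Miocene > Furongian > Paleocene.
Position 2 in that ranking is Terreneuvian, which lasted 17.8 Myr.

Terreneuvian, 17.8 million years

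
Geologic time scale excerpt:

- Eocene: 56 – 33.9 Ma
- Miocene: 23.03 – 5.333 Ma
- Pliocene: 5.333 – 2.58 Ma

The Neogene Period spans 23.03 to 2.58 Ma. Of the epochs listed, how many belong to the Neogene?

Epochs inside 23.03–2.58 Ma: Miocene, Pliocene — 2 in total.

2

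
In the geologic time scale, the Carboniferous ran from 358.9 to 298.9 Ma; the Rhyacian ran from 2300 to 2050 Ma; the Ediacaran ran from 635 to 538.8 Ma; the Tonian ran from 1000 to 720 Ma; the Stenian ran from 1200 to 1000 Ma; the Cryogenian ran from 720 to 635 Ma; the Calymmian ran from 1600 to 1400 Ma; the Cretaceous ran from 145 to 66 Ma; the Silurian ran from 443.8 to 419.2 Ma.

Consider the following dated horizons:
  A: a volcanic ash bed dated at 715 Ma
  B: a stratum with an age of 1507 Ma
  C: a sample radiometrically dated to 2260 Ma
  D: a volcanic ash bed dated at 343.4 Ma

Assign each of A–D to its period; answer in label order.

Match each age against the start–end ranges in the excerpt: A = 715 Ma → Cryogenian (720–635); B = 1507 Ma → Calymmian (1600–1400); C = 2260 Ma → Rhyacian (2300–2050); D = 343.4 Ma → Carboniferous (358.9–298.9).

A — Cryogenian; B — Calymmian; C — Rhyacian; D — Carboniferous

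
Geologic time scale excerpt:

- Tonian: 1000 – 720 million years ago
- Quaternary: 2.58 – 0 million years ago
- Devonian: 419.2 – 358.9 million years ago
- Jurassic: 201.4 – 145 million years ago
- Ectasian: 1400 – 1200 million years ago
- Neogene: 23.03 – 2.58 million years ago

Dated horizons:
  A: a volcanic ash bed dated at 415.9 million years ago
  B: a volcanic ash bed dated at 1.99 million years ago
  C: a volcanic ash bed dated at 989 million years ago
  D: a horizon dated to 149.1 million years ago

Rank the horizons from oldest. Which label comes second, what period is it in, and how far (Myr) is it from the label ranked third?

A, in the Devonian; 266.8 million years to D

Sorted oldest-first by Ma: C (989), A (415.9), D (149.1), B (1.99).
The second oldest is A at 415.9 Ma, which lies in 419.2–358.9 Ma: the Devonian.
The third oldest is D at 149.1 Ma; separation = |415.9 − 149.1| = 266.8 Myr.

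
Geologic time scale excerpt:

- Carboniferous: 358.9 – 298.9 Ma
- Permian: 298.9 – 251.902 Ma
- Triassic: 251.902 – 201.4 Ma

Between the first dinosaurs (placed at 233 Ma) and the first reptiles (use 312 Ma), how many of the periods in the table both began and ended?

1

The older date is 312 Ma and the younger is 233 Ma.
Periods with start < 312 and end > 233 Ma: Permian (298.9–251.902).
That is 1 complete period.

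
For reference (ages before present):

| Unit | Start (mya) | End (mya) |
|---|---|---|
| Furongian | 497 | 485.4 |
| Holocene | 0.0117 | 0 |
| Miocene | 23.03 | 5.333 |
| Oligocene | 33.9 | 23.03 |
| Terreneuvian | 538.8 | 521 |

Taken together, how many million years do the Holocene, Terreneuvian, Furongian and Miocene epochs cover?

Each duration: Holocene = 0.0117; Terreneuvian = 17.8; Furongian = 11.6; Miocene = 17.697.
Sum: 0.0117 + 17.8 + 11.6 + 17.697 = 47.1087 Myr.

47.1087 million years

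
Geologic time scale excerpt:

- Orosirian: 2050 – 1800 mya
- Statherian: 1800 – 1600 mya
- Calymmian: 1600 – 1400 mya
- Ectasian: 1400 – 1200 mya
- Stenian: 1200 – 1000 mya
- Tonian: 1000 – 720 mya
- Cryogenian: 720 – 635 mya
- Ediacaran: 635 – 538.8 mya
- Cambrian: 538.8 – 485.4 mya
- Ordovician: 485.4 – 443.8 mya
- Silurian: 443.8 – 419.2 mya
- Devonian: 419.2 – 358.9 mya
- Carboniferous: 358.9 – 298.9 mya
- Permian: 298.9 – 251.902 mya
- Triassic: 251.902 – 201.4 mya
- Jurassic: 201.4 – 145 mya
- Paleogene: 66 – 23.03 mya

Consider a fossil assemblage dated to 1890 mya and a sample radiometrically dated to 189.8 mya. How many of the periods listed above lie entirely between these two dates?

14

1890 Ma sits inside the Orosirian (2050–1800) and 189.8 Ma inside the Jurassic (201.4–145); neither of those is wholly between the two dates.
The listed periods lying completely between them are Statherian, Calymmian, Ectasian, Stenian, Tonian, Cryogenian, Ediacaran, Cambrian, Ordovician, Silurian, Devonian, Carboniferous, Permian, Triassic — 14 in all.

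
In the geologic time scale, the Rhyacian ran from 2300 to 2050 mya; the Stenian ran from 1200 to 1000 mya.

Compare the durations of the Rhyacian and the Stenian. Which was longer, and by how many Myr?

Rhyacian: 2300 − 2050 = 250 Myr.
Stenian: 1200 − 1000 = 200 Myr.
Difference: 250 − 200 = 50 Myr, so the Rhyacian was longer.

Rhyacian, by 50 million years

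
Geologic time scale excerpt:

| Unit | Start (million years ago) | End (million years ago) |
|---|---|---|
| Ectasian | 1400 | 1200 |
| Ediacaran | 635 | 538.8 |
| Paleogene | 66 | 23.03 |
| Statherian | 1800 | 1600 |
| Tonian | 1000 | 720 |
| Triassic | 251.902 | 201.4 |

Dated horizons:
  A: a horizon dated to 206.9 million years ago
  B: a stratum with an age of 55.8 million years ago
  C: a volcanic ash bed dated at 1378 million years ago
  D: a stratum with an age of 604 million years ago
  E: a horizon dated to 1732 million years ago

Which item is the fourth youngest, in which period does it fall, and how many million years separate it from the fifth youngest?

Sorted youngest-first by Ma: B (55.8), A (206.9), D (604), C (1378), E (1732).
The fourth youngest is C at 1378 Ma, which lies in 1400–1200 Ma: the Ectasian.
The fifth youngest is E at 1732 Ma; separation = |1378 − 1732| = 354 Myr.

C, in the Ectasian; 354 million years to E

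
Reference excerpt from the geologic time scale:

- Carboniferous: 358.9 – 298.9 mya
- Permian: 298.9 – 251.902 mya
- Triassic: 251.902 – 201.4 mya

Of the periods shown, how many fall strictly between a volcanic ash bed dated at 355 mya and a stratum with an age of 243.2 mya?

1

The older date is 355 Ma and the younger is 243.2 Ma.
Periods with start < 355 and end > 243.2 Ma: Permian (298.9–251.902).
That is 1 complete period.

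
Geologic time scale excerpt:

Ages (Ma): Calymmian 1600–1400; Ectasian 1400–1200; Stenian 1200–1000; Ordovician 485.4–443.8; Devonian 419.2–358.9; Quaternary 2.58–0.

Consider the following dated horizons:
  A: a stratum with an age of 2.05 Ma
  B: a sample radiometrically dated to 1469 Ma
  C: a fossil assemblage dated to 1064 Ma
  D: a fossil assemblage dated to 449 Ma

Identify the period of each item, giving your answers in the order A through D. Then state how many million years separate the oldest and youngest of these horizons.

A — Quaternary; B — Calymmian; C — Stenian; D — Ordovician; span 1466.95 million years

A: 2.05 Ma lies in 2.58–0 Ma, so Quaternary.
B: 1469 Ma lies in 1600–1400 Ma, so Calymmian.
C: 1064 Ma lies in 1200–1000 Ma, so Stenian.
D: 449 Ma lies in 485.4–443.8 Ma, so Ordovician.
Oldest = 1469 Ma, youngest = 2.05 Ma → span 1466.95 Myr.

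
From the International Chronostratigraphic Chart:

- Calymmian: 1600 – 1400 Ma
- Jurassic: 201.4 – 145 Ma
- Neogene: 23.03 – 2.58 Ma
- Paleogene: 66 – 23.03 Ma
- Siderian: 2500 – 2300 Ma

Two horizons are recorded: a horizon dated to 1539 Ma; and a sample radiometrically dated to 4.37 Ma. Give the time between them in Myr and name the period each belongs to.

1534.63 million years apart; the first in the Calymmian, the second in the Neogene

Elapsed time: 1539 − 4.37 = 1534.63 Myr.
1539 Ma lies within 1600–1400 Ma: Calymmian.
4.37 Ma lies within 23.03–2.58 Ma: Neogene.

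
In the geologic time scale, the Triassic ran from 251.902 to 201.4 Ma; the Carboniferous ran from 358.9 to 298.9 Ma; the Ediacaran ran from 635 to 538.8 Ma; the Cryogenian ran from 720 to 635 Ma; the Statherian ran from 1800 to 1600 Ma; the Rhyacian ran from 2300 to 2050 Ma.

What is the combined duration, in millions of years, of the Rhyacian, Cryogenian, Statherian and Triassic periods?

Duration is start − end for each: (2300 − 2050) + (720 − 635) + (1800 − 1600) + (251.902 − 201.4).
That is 250 + 85 + 200 + 50.502, which totals 585.502 million years.

585.502 million years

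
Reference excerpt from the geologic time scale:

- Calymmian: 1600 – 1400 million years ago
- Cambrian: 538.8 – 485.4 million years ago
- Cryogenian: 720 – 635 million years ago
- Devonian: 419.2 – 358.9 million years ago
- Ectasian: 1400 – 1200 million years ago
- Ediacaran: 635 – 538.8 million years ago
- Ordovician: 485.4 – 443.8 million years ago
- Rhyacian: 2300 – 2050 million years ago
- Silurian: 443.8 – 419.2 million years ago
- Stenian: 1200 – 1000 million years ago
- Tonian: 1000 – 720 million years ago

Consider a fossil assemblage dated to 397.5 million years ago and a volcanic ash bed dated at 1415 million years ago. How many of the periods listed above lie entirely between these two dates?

1415 Ma sits inside the Calymmian (1600–1400) and 397.5 Ma inside the Devonian (419.2–358.9); neither of those is wholly between the two dates.
The listed periods lying completely between them are Ectasian, Stenian, Tonian, Cryogenian, Ediacaran, Cambrian, Ordovician, Silurian — 8 in all.

8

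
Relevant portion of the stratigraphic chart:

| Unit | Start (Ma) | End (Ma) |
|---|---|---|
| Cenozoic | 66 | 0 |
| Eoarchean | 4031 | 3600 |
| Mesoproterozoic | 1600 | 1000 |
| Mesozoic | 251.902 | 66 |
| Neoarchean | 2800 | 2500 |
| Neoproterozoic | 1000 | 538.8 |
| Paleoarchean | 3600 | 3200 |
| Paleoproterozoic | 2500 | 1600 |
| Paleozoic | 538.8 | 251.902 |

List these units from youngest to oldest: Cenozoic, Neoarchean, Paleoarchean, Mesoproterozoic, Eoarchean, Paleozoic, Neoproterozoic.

The oldest of these is Eoarchean (starts 4031 Ma) and the youngest is Cenozoic (ends 0 Ma).
In between, by decreasing start age: Paleoarchean (3600), Neoarchean (2800), Mesoproterozoic (1600), Neoproterozoic (1000), Paleozoic (538.8).
Listing youngest first means reversing that sequence.

Cenozoic, then Paleozoic, then Neoproterozoic, then Mesoproterozoic, then Neoarchean, then Paleoarchean, then Eoarchean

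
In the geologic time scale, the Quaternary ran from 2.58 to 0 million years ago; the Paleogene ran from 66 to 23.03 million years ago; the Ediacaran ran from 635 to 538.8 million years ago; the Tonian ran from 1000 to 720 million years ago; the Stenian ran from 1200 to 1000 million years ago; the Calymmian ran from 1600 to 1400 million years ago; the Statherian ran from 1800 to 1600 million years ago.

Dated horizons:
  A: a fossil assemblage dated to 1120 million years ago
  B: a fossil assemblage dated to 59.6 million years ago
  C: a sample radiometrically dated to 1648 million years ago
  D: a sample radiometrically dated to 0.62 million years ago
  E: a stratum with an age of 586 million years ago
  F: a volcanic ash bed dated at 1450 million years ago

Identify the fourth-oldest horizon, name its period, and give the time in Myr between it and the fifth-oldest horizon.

Sorted oldest-first by Ma: C (1648), F (1450), A (1120), E (586), B (59.6), D (0.62).
The fourth oldest is E at 586 Ma, which lies in 635–538.8 Ma: the Ediacaran.
The fifth oldest is B at 59.6 Ma; separation = |586 − 59.6| = 526.4 Myr.

E, in the Ediacaran; 526.4 million years to B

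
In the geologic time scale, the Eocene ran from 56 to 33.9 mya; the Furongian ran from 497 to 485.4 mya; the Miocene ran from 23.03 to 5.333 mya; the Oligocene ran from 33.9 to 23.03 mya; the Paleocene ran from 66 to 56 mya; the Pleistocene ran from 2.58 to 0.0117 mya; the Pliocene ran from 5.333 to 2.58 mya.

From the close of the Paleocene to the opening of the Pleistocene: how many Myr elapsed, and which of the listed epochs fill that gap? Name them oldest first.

End of Paleocene = 56 Ma; start of Pleistocene = 2.58 Ma.
Gap = 56 − 2.58 = 53.42 Myr.
Epochs wholly inside 56–2.58 Ma: Eocene (56–33.9), Oligocene (33.9–23.03), Miocene (23.03–5.333), Pliocene (5.333–2.58).

53.42 million years; Eocene, Oligocene, Miocene, Pliocene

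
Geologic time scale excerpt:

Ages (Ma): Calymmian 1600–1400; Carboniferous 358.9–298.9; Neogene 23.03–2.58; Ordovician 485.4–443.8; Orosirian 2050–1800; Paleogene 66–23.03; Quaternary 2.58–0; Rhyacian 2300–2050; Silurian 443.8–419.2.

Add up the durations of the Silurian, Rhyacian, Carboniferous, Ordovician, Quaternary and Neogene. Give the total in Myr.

399.23 million years

Duration is start − end for each: (443.8 − 419.2) + (2300 − 2050) + (358.9 − 298.9) + (485.4 − 443.8) + (2.58 − 0) + (23.03 − 2.58).
That is 24.6 + 250 + 60 + 41.6 + 2.58 + 20.45, which totals 399.23 million years.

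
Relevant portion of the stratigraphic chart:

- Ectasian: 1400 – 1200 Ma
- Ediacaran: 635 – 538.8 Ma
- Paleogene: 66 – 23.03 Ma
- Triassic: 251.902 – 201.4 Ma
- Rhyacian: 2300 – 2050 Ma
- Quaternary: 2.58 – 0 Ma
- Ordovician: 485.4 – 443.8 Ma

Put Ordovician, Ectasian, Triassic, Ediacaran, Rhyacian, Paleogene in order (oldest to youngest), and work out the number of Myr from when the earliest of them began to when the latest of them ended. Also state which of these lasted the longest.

Rhyacian → Ectasian → Ediacaran → Ordovician → Triassic → Paleogene; total span 2276.97 Myr; longest is Rhyacian

From the excerpt: Ordovician 485.4–443.8; Ectasian 1400–1200; Triassic 251.902–201.4; Ediacaran 635–538.8; Rhyacian 2300–2050; Paleogene 66–23.03 (Ma).
Larger Ma is earlier, so the oldest is Rhyacian and the youngest is Paleogene; oldest to youngest: Rhyacian, Ectasian, Ediacaran, Ordovician, Triassic, Paleogene.
Oldest start 2300 minus youngest end 23.03 gives 2276.97 Myr overall.
Individual lengths (start − end): Rhyacian 250; Triassic 50.502; Ectasian 200; Ediacaran 96.2; Ordovician 41.6; Paleogene 42.97. The largest is Rhyacian at 250 Myr.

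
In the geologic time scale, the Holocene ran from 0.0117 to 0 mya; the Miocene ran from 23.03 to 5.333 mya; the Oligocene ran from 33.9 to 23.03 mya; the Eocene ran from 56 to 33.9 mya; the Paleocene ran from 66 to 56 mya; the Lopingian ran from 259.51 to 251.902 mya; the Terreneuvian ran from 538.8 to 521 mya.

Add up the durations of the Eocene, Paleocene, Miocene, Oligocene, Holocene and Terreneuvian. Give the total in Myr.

78.4787 million years

Each duration: Eocene = 22.1; Paleocene = 10; Miocene = 17.697; Oligocene = 10.87; Holocene = 0.0117; Terreneuvian = 17.8.
Sum: 22.1 + 10 + 17.697 + 10.87 + 0.0117 + 17.8 = 78.4787 Myr.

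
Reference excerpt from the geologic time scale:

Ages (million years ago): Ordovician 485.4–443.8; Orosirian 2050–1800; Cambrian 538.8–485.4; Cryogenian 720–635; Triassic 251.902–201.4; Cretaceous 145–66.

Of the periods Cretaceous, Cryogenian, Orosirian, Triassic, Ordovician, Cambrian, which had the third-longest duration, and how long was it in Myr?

Cretaceous, 79 million years

Durations: Cretaceous 79; Cryogenian 85; Orosirian 250; Triassic 50.502; Ordovician 41.6; Cambrian 53.4 Myr.
Sorted longest-first: Orosirian (250), Cryogenian (85), Cretaceous (79), Cambrian (53.4), Triassic (50.502), Ordovician (41.6).
The third longest is Cretaceous at 79 Myr.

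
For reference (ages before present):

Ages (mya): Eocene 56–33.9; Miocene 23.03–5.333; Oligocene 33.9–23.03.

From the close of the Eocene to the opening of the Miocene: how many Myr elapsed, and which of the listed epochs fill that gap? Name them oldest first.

End of Eocene = 33.9 Ma; start of Miocene = 23.03 Ma.
Gap = 33.9 − 23.03 = 10.87 Myr.
Epochs wholly inside 33.9–23.03 Ma: Oligocene (33.9–23.03).

10.87 million years; Oligocene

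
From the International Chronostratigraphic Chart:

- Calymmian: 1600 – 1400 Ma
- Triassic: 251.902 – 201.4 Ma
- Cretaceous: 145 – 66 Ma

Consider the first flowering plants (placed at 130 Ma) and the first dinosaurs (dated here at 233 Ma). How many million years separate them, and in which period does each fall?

103 million years apart; the first in the Cretaceous, the second in the Triassic

Elapsed time: 233 − 130 = 103 Myr.
130 Ma lies within 145–66 Ma: Cretaceous.
233 Ma lies within 251.902–201.4 Ma: Triassic.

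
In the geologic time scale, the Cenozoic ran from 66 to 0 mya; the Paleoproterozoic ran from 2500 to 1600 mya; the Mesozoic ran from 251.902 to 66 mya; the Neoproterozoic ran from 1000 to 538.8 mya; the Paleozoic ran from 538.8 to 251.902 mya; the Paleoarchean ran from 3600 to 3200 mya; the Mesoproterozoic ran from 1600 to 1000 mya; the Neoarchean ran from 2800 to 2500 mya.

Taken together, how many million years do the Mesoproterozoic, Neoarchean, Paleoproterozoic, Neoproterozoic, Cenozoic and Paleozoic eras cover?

Duration is start − end for each: (1600 − 1000) + (2800 − 2500) + (2500 − 1600) + (1000 − 538.8) + (66 − 0) + (538.8 − 251.902).
That is 600 + 300 + 900 + 461.2 + 66 + 286.898, which totals 2614.098 million years.

2614.098 million years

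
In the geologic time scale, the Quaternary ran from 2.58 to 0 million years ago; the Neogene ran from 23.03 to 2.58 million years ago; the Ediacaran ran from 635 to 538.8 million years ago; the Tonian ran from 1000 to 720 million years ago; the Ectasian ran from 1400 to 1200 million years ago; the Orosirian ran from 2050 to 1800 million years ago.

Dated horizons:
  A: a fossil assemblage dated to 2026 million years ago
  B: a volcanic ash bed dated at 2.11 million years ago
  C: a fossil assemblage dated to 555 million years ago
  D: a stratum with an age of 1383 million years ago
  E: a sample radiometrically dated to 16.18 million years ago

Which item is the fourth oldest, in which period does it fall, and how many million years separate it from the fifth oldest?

E, in the Neogene; 14.07 million years to B

Sorted oldest-first by Ma: A (2026), D (1383), C (555), E (16.18), B (2.11).
The fourth oldest is E at 16.18 Ma, which lies in 23.03–2.58 Ma: the Neogene.
The fifth oldest is B at 2.11 Ma; separation = |16.18 − 2.11| = 14.07 Myr.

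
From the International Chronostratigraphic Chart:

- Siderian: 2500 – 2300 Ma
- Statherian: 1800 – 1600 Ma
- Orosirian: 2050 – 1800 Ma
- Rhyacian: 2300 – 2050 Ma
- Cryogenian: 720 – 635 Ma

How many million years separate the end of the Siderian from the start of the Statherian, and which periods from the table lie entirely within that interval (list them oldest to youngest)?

The Siderian closes at 2300 Ma and the Statherian opens at 1800 Ma, so the interval is 2300 − 1800 = 500 Myr.
A period fits inside if it starts at or after 2300 Ma and ends at or before 1800 Ma; oldest first that gives Rhyacian, Orosirian.

500 million years; Rhyacian, Orosirian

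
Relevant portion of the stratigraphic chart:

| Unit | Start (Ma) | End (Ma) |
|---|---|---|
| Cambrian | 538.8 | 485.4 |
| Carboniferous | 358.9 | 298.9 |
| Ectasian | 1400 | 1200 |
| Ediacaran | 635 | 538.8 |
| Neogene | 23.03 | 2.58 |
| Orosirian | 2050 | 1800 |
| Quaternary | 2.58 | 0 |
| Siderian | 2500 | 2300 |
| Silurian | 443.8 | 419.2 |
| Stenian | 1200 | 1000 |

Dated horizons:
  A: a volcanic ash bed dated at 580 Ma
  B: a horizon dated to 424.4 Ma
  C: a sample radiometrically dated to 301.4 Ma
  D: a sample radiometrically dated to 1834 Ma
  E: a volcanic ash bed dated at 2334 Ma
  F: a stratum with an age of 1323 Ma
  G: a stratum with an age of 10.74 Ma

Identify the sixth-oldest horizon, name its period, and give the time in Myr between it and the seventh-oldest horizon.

C, in the Carboniferous; 290.66 million years to G

Sorted oldest-first by Ma: E (2334), D (1834), F (1323), A (580), B (424.4), C (301.4), G (10.74).
The sixth oldest is C at 301.4 Ma, which lies in 358.9–298.9 Ma: the Carboniferous.
The seventh oldest is G at 10.74 Ma; separation = |301.4 − 10.74| = 290.66 Myr.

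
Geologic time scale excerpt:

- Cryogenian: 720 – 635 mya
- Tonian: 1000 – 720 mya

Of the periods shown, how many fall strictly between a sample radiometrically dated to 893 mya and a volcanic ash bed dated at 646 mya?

Checking each listed span, none has both start < 893 Ma and end > 646 Ma — every period straddles one of the two dates or lies outside them — so the count is 0.

0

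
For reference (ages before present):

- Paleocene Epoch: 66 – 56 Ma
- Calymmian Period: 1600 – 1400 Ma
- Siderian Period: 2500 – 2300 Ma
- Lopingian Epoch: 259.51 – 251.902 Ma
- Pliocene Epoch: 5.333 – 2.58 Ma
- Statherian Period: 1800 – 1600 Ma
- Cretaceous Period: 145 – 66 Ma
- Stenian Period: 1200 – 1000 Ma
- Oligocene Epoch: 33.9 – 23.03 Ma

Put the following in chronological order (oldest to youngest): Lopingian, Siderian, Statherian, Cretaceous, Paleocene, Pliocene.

Siderian → Statherian → Lopingian → Cretaceous → Paleocene → Pliocene

The oldest of these is Siderian (starts 2500 Ma) and the youngest is Pliocene (ends 2.58 Ma).
In between, by decreasing start age: Statherian (1800), Lopingian (259.51), Cretaceous (145), Paleocene (66).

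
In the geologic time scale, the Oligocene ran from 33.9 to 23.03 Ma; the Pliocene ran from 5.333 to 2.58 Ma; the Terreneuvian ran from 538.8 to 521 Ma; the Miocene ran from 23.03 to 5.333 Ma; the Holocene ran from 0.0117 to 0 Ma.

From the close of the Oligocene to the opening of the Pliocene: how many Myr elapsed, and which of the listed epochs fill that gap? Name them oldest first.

17.697 million years; Miocene

End of Oligocene = 23.03 Ma; start of Pliocene = 5.333 Ma.
Gap = 23.03 − 5.333 = 17.697 Myr.
Epochs wholly inside 23.03–5.333 Ma: Miocene (23.03–5.333).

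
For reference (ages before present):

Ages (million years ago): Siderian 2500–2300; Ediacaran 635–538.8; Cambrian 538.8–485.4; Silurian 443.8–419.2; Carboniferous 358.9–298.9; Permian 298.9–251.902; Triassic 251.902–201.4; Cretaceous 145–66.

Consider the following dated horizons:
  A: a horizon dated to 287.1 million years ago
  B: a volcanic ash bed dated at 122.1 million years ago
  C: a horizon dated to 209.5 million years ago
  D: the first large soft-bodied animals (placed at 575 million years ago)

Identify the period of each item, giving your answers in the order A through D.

A: 287.1 Ma lies in 298.9–251.902 Ma, so Permian.
B: 122.1 Ma lies in 145–66 Ma, so Cretaceous.
C: 209.5 Ma lies in 251.902–201.4 Ma, so Triassic.
D: 575 Ma lies in 635–538.8 Ma, so Ediacaran.

A — Permian; B — Cretaceous; C — Triassic; D — Ediacaran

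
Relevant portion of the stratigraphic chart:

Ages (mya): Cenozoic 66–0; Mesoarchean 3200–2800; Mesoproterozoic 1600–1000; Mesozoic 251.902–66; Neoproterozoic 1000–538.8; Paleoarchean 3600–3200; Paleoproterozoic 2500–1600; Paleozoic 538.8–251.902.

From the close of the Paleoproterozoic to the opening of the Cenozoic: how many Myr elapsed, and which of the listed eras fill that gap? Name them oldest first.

The Paleoproterozoic closes at 1600 Ma and the Cenozoic opens at 66 Ma, so the interval is 1600 − 66 = 1534 Myr.
An era fits inside if it starts at or after 1600 Ma and ends at or before 66 Ma; oldest first that gives Mesoproterozoic, Neoproterozoic, Paleozoic, Mesozoic.

1534 million years; Mesoproterozoic, Neoproterozoic, Paleozoic, Mesozoic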